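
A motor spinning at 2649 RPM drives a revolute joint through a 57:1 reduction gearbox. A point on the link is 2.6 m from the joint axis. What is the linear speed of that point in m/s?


omega_motor = 2649 * 2*pi/60 = 277.4026 rad/s
omega_joint = omega_motor / 57 = 4.8667 rad/s
v = omega_joint * r = 4.8667 * 2.6
= 12.6535 m/s


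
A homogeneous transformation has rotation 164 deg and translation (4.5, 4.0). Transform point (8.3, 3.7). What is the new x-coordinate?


x' = cos(theta)*px - sin(theta)*py + tx
= -0.9613*8.3 - 0.2756*3.7 + 4.5
= -4.4983


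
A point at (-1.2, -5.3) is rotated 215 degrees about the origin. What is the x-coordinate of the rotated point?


x' = x*cos(theta) - y*sin(theta)
cos(215 deg) = -0.8192, sin(215 deg) = -0.5736
x' = -1.2 * -0.8192 - -5.3 * -0.5736
= 0.983 - 3.04
= -2.057


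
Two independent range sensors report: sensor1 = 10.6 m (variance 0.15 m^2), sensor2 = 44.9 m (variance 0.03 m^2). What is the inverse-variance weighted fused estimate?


w1 = (1/var1) / (1/var1 + 1/var2)
   = 6.6667 / (6.6667 + 33.3333) = 0.1667
w2 = 1 - w1 = 0.8333
fused = w1*s1 + w2*s2 = 1.7667 + 37.4167
= 39.1833 m


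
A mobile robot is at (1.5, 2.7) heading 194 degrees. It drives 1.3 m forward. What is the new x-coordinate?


x_new = x0 + d*cos(theta)
= 1.5 + 1.3*cos(194)
= 1.5 + -1.2614
= 0.2386


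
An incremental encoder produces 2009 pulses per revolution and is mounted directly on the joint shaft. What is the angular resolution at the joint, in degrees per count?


counts per rev = 2009
resolution = 360 / 2009
= 0.1792 deg/count


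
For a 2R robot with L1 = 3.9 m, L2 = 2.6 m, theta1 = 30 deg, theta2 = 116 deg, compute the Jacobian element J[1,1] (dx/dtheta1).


J[1,1] = -L1*sin(t1) - L2*sin(t1+t2)
= -3.9*sin(30) - 2.6*sin(146)
= -3.4039


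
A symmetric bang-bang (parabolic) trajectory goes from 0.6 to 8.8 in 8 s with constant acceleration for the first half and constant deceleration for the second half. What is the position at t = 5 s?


Symmetric rest-to-rest: each phase covers (pf-p0)/2 in time T/2. 0.5*a*(T/2)^2 = (pf-p0)/2 => a = 4*(pf-p0)/T^2
a = 4*(8.8-0.6)/8^2 = 0.5125
t = 5 is in the deceleration phase (t > T/2).
p = pf - 0.5*a*(T-t)^2 = 8.8 - 0.5*0.5125*3^2
= 6.4938


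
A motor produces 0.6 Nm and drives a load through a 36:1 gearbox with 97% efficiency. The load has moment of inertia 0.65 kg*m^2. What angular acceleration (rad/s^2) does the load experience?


tau_out = tau_motor * N * eta
= 0.6 * 36 * 0.97 = 20.952 Nm
alpha = tau_out / I = 20.952 / 0.65
= 32.2338 rad/s^2


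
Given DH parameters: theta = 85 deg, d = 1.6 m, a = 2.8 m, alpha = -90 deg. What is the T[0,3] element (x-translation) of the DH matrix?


T[0,3] = a * cos(theta)
= 2.8 * cos(85 deg)
= 2.8 * 0.0872
= 0.244


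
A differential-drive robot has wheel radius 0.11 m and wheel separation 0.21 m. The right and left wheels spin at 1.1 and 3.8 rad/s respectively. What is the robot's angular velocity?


vR = r*wR = 0.11*1.1 = 0.121 m/s
vL = r*wL = 0.11*3.8 = 0.418 m/s
v = (vR+vL)/2 = 0.2695 m/s
omega = (vR-vL)/L = -1.4143 rad/s
angular velocity = -1.4143 rad/s


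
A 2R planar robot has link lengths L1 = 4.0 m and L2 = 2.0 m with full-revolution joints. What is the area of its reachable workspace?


r_max = L1 + L2 = 6.0 m
r_min = |L1 - L2| = 2.0 m
Area = pi*(r_max^2 - r_min^2)
= pi*(36.0 - 4.0)
= pi * 32.0
= 100.531 m^2


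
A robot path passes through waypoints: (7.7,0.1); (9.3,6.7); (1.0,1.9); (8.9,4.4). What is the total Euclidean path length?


Segment lengths:
  seg1 = sqrt((1.6)^2 + (6.6)^2) = 6.7912
  seg2 = sqrt((-8.3)^2 + (-4.8)^2) = 9.588
  seg3 = sqrt((7.9)^2 + (2.5)^2) = 8.2861
Total = 24.6653


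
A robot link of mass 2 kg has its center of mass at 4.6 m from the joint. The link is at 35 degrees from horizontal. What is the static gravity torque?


tau = m*g*L*cos(angle)
= 2 * 9.81 * 4.6 * cos(35 deg)
= 2 * 9.81 * 4.6 * 0.8192
= 73.9301 Nm


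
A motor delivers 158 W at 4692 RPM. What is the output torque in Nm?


omega = 4692 * 2*pi/60 = 491.3451 rad/s
tau = P / omega = 158 / 491.3451
= 0.3216 Nm


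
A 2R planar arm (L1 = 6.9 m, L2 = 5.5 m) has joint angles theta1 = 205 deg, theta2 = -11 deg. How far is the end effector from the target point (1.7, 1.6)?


End effector via forward kinematics:
x = L1*cos(t1) + L2*cos(t1+t2) = -11.5902
y = L1*sin(t1) + L2*sin(t1+t2) = -4.2466
Distance to target:
d = sqrt((1.7 - -11.5902)^2 + (1.6 - -4.2466)^2)
= sqrt(176.6281 + 34.1832)
= 14.5193 m


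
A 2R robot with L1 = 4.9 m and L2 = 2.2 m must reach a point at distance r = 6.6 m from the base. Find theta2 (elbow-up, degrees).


cos(theta2) = (r^2 - L1^2 - L2^2) / (2*L1*L2)
cos(theta2) = (43.56 - 24.01 - 4.84) / 21.56
cos(theta2) = 0.682282
theta2 = 46.9778 degrees


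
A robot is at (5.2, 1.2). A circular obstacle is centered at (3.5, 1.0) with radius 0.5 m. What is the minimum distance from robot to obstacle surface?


center_dist = sqrt((5.2-3.5)^2 + (1.2-1.0)^2)
= sqrt(2.89 + 0.04)
= 1.7117
min_dist = center_dist - radius = 1.7117 - 0.5 = 1.2117 m


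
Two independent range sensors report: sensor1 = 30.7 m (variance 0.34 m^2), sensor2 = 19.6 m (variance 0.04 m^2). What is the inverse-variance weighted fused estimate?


w1 = (1/var1) / (1/var1 + 1/var2)
   = 2.9412 / (2.9412 + 25.0) = 0.1053
w2 = 1 - w1 = 0.8947
fused = w1*s1 + w2*s2 = 3.2316 + 17.5368
= 20.7684 m


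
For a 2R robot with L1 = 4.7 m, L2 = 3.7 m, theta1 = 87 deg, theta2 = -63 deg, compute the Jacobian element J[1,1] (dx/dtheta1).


J[1,1] = -L1*sin(t1) - L2*sin(t1+t2)
= -4.7*sin(87) - 3.7*sin(24)
= -6.1985


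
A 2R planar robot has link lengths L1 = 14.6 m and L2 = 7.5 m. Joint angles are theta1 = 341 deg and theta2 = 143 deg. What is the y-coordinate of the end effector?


Convert angles to radians: theta1 = 5.9516, theta2 = 2.4958
y = L1*sin(theta1) + L2*sin(theta1+theta2)
y = -4.7533 + 6.2178
y = 1.4645


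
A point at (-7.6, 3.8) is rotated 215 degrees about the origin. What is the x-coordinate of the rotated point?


x' = x*cos(theta) - y*sin(theta)
cos(215 deg) = -0.8192, sin(215 deg) = -0.5736
x' = -7.6 * -0.8192 - 3.8 * -0.5736
= 6.2256 - -2.1796
= 8.4051


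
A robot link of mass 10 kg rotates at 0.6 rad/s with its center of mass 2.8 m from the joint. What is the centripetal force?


F = m * omega^2 * r
= 10 * 0.6^2 * 2.8
= 10 * 0.36 * 2.8
= 10.08 N


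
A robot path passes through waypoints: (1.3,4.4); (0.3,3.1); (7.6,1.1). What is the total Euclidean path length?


Segment lengths:
  seg1 = sqrt((-1.0)^2 + (-1.3)^2) = 1.6401
  seg2 = sqrt((7.3)^2 + (-2.0)^2) = 7.569
Total = 9.2091


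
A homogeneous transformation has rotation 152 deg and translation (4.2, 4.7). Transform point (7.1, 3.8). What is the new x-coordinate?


x' = cos(theta)*px - sin(theta)*py + tx
= -0.8829*7.1 - 0.4695*3.8 + 4.2
= -3.8529


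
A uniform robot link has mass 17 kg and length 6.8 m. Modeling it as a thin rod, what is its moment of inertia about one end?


I = (1/3) * m * L^2
= (1/3) * 17 * 6.8^2
= 0.333333 * 17 * 46.24
= 262.0267 kg*m^2


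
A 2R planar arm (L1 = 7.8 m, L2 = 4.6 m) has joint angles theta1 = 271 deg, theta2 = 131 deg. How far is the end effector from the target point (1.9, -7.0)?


End effector via forward kinematics:
x = L1*cos(t1) + L2*cos(t1+t2) = 3.5546
y = L1*sin(t1) + L2*sin(t1+t2) = -4.7208
Distance to target:
d = sqrt((1.9 - 3.5546)^2 + (-7.0 - -4.7208)^2)
= sqrt(2.7377 + 5.1947)
= 2.8164 m


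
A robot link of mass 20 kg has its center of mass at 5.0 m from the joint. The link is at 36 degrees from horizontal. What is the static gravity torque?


tau = m*g*L*cos(angle)
= 20 * 9.81 * 5.0 * cos(36 deg)
= 20 * 9.81 * 5.0 * 0.809
= 793.6457 Nm


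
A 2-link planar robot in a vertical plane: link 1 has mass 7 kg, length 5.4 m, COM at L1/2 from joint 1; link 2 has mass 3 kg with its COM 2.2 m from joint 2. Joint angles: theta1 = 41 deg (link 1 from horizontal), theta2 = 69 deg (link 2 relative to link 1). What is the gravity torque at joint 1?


Horizontal distance from joint 1 to link-1 COM:
  x_c1 = (L1/2)*cos(t1) = 2.7 * 0.7547 = 2.0377 m
Horizontal distance from joint 1 to link-2 COM:
  x_c2 = L1*cos(t1) + Lc2*cos(t1+t2)
       = 5.4*0.7547 + 2.2*-0.342 = 3.323 m
tau1 = m1*g*x_c1 + m2*g*x_c2
     = 7*9.81*2.0377 + 3*9.81*3.323
     = 139.9299 + 97.7955
     = 237.7255 Nm


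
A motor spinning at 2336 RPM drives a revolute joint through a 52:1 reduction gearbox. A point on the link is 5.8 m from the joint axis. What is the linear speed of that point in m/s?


omega_motor = 2336 * 2*pi/60 = 244.6253 rad/s
omega_joint = omega_motor / 52 = 4.7043 rad/s
v = omega_joint * r = 4.7043 * 5.8
= 27.2851 m/s


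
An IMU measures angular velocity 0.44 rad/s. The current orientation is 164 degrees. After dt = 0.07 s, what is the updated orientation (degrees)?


delta_theta = w * dt = 0.44 * 0.07 = 0.0308 rad
= 1.7647 deg
theta_new = 164 + 1.7647 = 165.7647 deg


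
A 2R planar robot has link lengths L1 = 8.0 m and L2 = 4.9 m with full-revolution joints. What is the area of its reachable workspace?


r_max = L1 + L2 = 12.9 m
r_min = |L1 - L2| = 3.1 m
Area = pi*(r_max^2 - r_min^2)
= pi*(166.41 - 9.61)
= pi * 156.8
= 492.6017 m^2


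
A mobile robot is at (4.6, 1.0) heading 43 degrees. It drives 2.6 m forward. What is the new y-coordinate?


y_new = y0 + d*sin(theta)
= 1.0 + 2.6*sin(43)
= 1.0 + 1.7732
= 2.7732


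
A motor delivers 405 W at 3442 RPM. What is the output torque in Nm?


omega = 3442 * 2*pi/60 = 360.4454 rad/s
tau = P / omega = 405 / 360.4454
= 1.1236 Nm


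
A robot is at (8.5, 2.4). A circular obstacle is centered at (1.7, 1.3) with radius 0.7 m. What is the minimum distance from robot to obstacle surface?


center_dist = sqrt((8.5-1.7)^2 + (2.4-1.3)^2)
= sqrt(46.24 + 1.21)
= 6.8884
min_dist = center_dist - radius = 6.8884 - 0.7 = 6.1884 m


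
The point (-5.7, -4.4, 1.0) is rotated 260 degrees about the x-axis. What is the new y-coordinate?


Rotation about x-axis: y' = y*cos(theta) - z*sin(theta)
= -4.4 * -0.1736 - 1.0 * -0.9848
= 1.7489


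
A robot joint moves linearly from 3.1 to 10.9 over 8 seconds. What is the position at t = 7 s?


s = t/T = 7/8 = 0.875
p(t) = p0 + (pf-p0)*s
= 3.1 + (10.9 - 3.1) * 0.875
= 9.925


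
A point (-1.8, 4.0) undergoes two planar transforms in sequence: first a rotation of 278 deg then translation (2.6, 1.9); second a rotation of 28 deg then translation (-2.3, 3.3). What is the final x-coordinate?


After transform 1:
x1 = cos(278)*-1.8 - sin(278)*4.0 + 2.6 = 6.3106
y1 = sin(278)*-1.8 + cos(278)*4.0 + 1.9 = 4.2392
After transform 2:
x2 = cos(28)*6.3106 - sin(28)*4.2392 + -2.3
= 1.2817


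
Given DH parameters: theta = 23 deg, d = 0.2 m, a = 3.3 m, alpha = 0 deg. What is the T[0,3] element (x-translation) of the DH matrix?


T[0,3] = a * cos(theta)
= 3.3 * cos(23 deg)
= 3.3 * 0.9205
= 3.0377


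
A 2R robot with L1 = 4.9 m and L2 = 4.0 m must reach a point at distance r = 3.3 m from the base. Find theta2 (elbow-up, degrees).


cos(theta2) = (r^2 - L1^2 - L2^2) / (2*L1*L2)
cos(theta2) = (10.89 - 24.01 - 16.0) / 39.2
cos(theta2) = -0.742857
theta2 = 137.9754 degrees


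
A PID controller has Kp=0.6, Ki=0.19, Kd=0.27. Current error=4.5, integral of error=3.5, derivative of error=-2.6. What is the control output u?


u = Kp*e + Ki*int(e) + Kd*de/dt
= 0.6*4.5 + 0.19*3.5 + 0.27*(-2.6)
= 2.7 + 0.665 + -0.702
= 2.663


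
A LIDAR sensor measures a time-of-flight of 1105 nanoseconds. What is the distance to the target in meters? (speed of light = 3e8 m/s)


tof = 1105 ns = 1.105e-06 s
dist = c * tof / 2
= 3e8 * 1.105e-06 / 2
= 165.75 m


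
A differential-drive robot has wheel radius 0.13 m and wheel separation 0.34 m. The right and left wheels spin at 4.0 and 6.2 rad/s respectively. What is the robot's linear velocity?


vR = r*wR = 0.13*4.0 = 0.52 m/s
vL = r*wL = 0.13*6.2 = 0.806 m/s
v = (vR+vL)/2 = 0.663 m/s
omega = (vR-vL)/L = -0.8412 rad/s
linear velocity = 0.663 m/s


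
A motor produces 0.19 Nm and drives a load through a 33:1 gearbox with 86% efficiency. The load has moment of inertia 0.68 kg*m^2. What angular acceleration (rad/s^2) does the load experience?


tau_out = tau_motor * N * eta
= 0.19 * 33 * 0.86 = 5.3922 Nm
alpha = tau_out / I = 5.3922 / 0.68
= 7.9297 rad/s^2


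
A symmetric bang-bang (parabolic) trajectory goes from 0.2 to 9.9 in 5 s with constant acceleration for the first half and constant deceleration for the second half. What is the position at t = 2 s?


Symmetric rest-to-rest: each phase covers (pf-p0)/2 in time T/2. 0.5*a*(T/2)^2 = (pf-p0)/2 => a = 4*(pf-p0)/T^2
a = 4*(9.9-0.2)/5^2 = 1.552
t = 2 is in the acceleration phase (t <= T/2).
p = p0 + 0.5*a*t^2 = 0.2 + 0.5*1.552*2^2
= 3.304


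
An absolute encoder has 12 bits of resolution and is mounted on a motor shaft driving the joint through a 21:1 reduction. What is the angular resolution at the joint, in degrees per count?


counts = 2^12 = 4096
effective counts at joint = 4096 * 21 = 86016
resolution = 360 / 86016
= 0.0042 deg/count


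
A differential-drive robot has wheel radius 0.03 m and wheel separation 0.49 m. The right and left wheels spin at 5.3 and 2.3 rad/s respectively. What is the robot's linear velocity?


vR = r*wR = 0.03*5.3 = 0.159 m/s
vL = r*wL = 0.03*2.3 = 0.069 m/s
v = (vR+vL)/2 = 0.114 m/s
omega = (vR-vL)/L = 0.1837 rad/s
linear velocity = 0.114 m/s


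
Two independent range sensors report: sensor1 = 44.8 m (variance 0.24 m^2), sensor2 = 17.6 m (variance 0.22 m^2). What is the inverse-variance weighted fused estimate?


w1 = (1/var1) / (1/var1 + 1/var2)
   = 4.1667 / (4.1667 + 4.5455) = 0.4783
w2 = 1 - w1 = 0.5217
fused = w1*s1 + w2*s2 = 21.4261 + 9.1826
= 30.6087 m


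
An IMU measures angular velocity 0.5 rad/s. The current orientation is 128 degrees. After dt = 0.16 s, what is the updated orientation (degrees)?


delta_theta = w * dt = 0.5 * 0.16 = 0.08 rad
= 4.5837 deg
theta_new = 128 + 4.5837 = 132.5837 deg


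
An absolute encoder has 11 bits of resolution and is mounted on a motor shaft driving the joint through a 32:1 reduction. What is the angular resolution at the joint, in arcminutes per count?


counts = 2^11 = 2048
effective counts at joint = 2048 * 32 = 65536
resolution = 360*60 / 65536
= 0.3296 arcmin/count


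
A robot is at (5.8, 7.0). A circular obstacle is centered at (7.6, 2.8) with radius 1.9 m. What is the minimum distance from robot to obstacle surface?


center_dist = sqrt((5.8-7.6)^2 + (7.0-2.8)^2)
= sqrt(3.24 + 17.64)
= 4.5695
min_dist = center_dist - radius = 4.5695 - 1.9 = 2.6695 m


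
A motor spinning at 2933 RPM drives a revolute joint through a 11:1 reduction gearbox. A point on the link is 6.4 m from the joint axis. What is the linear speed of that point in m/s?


omega_motor = 2933 * 2*pi/60 = 307.143 rad/s
omega_joint = omega_motor / 11 = 27.9221 rad/s
v = omega_joint * r = 27.9221 * 6.4
= 178.7014 m/s


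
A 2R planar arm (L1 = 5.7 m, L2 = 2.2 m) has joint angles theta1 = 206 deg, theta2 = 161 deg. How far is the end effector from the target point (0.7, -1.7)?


End effector via forward kinematics:
x = L1*cos(t1) + L2*cos(t1+t2) = -2.9395
y = L1*sin(t1) + L2*sin(t1+t2) = -2.2306
Distance to target:
d = sqrt((0.7 - -2.9395)^2 + (-1.7 - -2.2306)^2)
= sqrt(13.2461 + 0.2815)
= 3.678 m


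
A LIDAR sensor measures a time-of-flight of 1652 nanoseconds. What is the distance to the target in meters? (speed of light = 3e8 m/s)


tof = 1652 ns = 1.652e-06 s
dist = c * tof / 2
= 3e8 * 1.652e-06 / 2
= 247.8 m


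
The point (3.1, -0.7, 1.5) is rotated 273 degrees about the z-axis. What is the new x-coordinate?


Rotation about z-axis: x' = x*cos(theta) - y*sin(theta)
= 3.1 * 0.0523 - -0.7 * -0.9986
= -0.5368


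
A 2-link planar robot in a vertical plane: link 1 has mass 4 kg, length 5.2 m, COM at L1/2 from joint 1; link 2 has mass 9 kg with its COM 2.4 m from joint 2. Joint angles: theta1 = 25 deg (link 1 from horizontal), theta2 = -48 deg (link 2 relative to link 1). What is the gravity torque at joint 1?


Horizontal distance from joint 1 to link-1 COM:
  x_c1 = (L1/2)*cos(t1) = 2.6 * 0.9063 = 2.3564 m
Horizontal distance from joint 1 to link-2 COM:
  x_c2 = L1*cos(t1) + Lc2*cos(t1+t2)
       = 5.2*0.9063 + 2.4*0.9205 = 6.922 m
tau1 = m1*g*x_c1 + m2*g*x_c2
     = 4*9.81*2.3564 + 9*9.81*6.922
     = 92.4651 + 611.1445
     = 703.6096 Nm


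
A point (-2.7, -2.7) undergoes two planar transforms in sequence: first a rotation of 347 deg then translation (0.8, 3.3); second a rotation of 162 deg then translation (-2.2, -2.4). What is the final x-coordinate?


After transform 1:
x1 = cos(347)*-2.7 - sin(347)*-2.7 + 0.8 = -2.4382
y1 = sin(347)*-2.7 + cos(347)*-2.7 + 3.3 = 1.2766
After transform 2:
x2 = cos(162)*-2.4382 - sin(162)*1.2766 + -2.2
= -0.2756


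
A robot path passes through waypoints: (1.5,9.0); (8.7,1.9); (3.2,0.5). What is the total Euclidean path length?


Segment lengths:
  seg1 = sqrt((7.2)^2 + (-7.1)^2) = 10.1119
  seg2 = sqrt((-5.5)^2 + (-1.4)^2) = 5.6754
Total = 15.7873


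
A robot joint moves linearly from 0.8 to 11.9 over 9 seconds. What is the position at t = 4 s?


s = t/T = 4/9 = 0.4444
p(t) = p0 + (pf-p0)*s
= 0.8 + (11.9 - 0.8) * 0.4444
= 5.7333


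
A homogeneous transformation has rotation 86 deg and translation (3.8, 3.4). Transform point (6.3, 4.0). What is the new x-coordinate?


x' = cos(theta)*px - sin(theta)*py + tx
= 0.0698*6.3 - 0.9976*4.0 + 3.8
= 0.2492


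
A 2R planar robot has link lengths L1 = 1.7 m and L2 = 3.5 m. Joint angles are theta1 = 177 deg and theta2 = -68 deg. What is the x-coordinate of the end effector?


Convert angles to radians: theta1 = 3.0892, theta2 = -1.1868
x = L1*cos(theta1) + L2*cos(theta1+theta2)
x = -1.6977 + -1.1395
x = -2.8372


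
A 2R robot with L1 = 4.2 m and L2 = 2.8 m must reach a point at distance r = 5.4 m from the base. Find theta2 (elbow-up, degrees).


cos(theta2) = (r^2 - L1^2 - L2^2) / (2*L1*L2)
cos(theta2) = (29.16 - 17.64 - 7.84) / 23.52
cos(theta2) = 0.156463
theta2 = 80.9984 degrees


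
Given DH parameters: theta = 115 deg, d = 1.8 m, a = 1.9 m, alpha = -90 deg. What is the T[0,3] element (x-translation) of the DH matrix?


T[0,3] = a * cos(theta)
= 1.9 * cos(115 deg)
= 1.9 * -0.4226
= -0.803


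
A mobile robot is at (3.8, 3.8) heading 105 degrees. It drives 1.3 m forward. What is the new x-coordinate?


x_new = x0 + d*cos(theta)
= 3.8 + 1.3*cos(105)
= 3.8 + -0.3365
= 3.4635


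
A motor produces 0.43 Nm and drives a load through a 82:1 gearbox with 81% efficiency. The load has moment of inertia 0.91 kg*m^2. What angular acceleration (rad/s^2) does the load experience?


tau_out = tau_motor * N * eta
= 0.43 * 82 * 0.81 = 28.5606 Nm
alpha = tau_out / I = 28.5606 / 0.91
= 31.3853 rad/s^2


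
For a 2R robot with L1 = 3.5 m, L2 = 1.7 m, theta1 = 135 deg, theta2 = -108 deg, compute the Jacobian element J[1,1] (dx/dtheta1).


J[1,1] = -L1*sin(t1) - L2*sin(t1+t2)
= -3.5*sin(135) - 1.7*sin(27)
= -3.2467


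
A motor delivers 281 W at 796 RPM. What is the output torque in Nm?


omega = 796 * 2*pi/60 = 83.3569 rad/s
tau = P / omega = 281 / 83.3569
= 3.371 Nm


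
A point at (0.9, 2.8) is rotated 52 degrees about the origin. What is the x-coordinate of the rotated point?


x' = x*cos(theta) - y*sin(theta)
cos(52 deg) = 0.6157, sin(52 deg) = 0.788
x' = 0.9 * 0.6157 - 2.8 * 0.788
= 0.5541 - 2.2064
= -1.6523


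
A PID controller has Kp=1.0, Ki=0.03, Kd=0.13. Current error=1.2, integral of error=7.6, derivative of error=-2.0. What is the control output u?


u = Kp*e + Ki*int(e) + Kd*de/dt
= 1.0*1.2 + 0.03*7.6 + 0.13*(-2.0)
= 1.2 + 0.228 + -0.26
= 1.168


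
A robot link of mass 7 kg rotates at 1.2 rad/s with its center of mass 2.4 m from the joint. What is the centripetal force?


F = m * omega^2 * r
= 7 * 1.2^2 * 2.4
= 7 * 1.44 * 2.4
= 24.192 N


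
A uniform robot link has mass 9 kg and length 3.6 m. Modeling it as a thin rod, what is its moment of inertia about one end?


I = (1/3) * m * L^2
= (1/3) * 9 * 3.6^2
= 0.333333 * 9 * 12.96
= 38.88 kg*m^2


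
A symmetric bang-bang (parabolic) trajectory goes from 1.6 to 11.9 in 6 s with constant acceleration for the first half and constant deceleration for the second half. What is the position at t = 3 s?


Symmetric rest-to-rest: each phase covers (pf-p0)/2 in time T/2. 0.5*a*(T/2)^2 = (pf-p0)/2 => a = 4*(pf-p0)/T^2
a = 4*(11.9-1.6)/6^2 = 1.1444
t = 3 is in the acceleration phase (t <= T/2).
p = p0 + 0.5*a*t^2 = 1.6 + 0.5*1.1444*3^2
= 6.75


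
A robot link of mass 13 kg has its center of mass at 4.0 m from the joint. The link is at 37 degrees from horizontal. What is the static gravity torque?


tau = m*g*L*cos(angle)
= 13 * 9.81 * 4.0 * cos(37 deg)
= 13 * 9.81 * 4.0 * 0.7986
= 407.3999 Nm


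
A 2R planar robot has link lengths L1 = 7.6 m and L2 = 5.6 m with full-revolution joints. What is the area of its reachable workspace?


r_max = L1 + L2 = 13.2 m
r_min = |L1 - L2| = 2.0 m
Area = pi*(r_max^2 - r_min^2)
= pi*(174.24 - 4.0)
= pi * 170.24
= 534.8247 m^2


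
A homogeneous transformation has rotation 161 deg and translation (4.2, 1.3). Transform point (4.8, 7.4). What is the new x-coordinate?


x' = cos(theta)*px - sin(theta)*py + tx
= -0.9455*4.8 - 0.3256*7.4 + 4.2
= -2.7477


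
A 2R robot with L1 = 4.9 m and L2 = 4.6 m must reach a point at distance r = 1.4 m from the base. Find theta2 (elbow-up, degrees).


cos(theta2) = (r^2 - L1^2 - L2^2) / (2*L1*L2)
cos(theta2) = (1.96 - 24.01 - 21.16) / 45.08
cos(theta2) = -0.958518
theta2 = 163.4393 degrees


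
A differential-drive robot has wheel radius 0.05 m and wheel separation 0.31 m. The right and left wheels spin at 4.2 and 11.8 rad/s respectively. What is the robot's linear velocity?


vR = r*wR = 0.05*4.2 = 0.21 m/s
vL = r*wL = 0.05*11.8 = 0.59 m/s
v = (vR+vL)/2 = 0.4 m/s
omega = (vR-vL)/L = -1.2258 rad/s
linear velocity = 0.4 m/s


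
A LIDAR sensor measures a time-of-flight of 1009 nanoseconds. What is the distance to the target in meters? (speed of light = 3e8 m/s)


tof = 1009 ns = 1.009e-06 s
dist = c * tof / 2
= 3e8 * 1.009e-06 / 2
= 151.35 m


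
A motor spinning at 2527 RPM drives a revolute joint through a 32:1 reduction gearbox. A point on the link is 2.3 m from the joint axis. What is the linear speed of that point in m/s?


omega_motor = 2527 * 2*pi/60 = 264.6268 rad/s
omega_joint = omega_motor / 32 = 8.2696 rad/s
v = omega_joint * r = 8.2696 * 2.3
= 19.0201 m/s


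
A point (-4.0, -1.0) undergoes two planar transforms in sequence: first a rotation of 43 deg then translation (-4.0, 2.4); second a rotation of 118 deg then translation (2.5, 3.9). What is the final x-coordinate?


After transform 1:
x1 = cos(43)*-4.0 - sin(43)*-1.0 + -4.0 = -6.2434
y1 = sin(43)*-4.0 + cos(43)*-1.0 + 2.4 = -1.0593
After transform 2:
x2 = cos(118)*-6.2434 - sin(118)*-1.0593 + 2.5
= 6.3665


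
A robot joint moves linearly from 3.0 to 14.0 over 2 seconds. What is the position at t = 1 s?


s = t/T = 1/2 = 0.5
p(t) = p0 + (pf-p0)*s
= 3.0 + (14.0 - 3.0) * 0.5
= 8.5


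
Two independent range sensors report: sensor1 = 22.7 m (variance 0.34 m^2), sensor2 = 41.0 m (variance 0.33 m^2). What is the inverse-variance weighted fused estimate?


w1 = (1/var1) / (1/var1 + 1/var2)
   = 2.9412 / (2.9412 + 3.0303) = 0.4925
w2 = 1 - w1 = 0.5075
fused = w1*s1 + w2*s2 = 11.1806 + 20.806
= 31.9866 m


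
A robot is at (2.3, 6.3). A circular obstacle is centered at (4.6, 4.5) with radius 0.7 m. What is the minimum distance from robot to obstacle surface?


center_dist = sqrt((2.3-4.6)^2 + (6.3-4.5)^2)
= sqrt(5.29 + 3.24)
= 2.9206
min_dist = center_dist - radius = 2.9206 - 0.7 = 2.2206 m


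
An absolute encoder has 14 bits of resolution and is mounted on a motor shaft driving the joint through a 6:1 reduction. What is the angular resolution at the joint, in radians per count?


counts = 2^14 = 16384
effective counts at joint = 16384 * 6 = 98304
resolution = 2*pi / 98304
= 6.3916e-05 rad/count


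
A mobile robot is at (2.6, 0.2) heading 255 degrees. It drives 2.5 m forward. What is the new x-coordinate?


x_new = x0 + d*cos(theta)
= 2.6 + 2.5*cos(255)
= 2.6 + -0.647
= 1.953


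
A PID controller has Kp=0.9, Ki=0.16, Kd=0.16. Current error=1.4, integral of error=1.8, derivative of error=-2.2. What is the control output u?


u = Kp*e + Ki*int(e) + Kd*de/dt
= 0.9*1.4 + 0.16*1.8 + 0.16*(-2.2)
= 1.26 + 0.288 + -0.352
= 1.196


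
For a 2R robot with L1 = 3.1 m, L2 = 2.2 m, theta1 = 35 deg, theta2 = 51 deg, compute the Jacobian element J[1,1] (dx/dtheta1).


J[1,1] = -L1*sin(t1) - L2*sin(t1+t2)
= -3.1*sin(35) - 2.2*sin(86)
= -3.9727


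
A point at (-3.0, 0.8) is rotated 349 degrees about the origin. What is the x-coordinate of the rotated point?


x' = x*cos(theta) - y*sin(theta)
cos(349 deg) = 0.9816, sin(349 deg) = -0.1908
x' = -3.0 * 0.9816 - 0.8 * -0.1908
= -2.9449 - -0.1526
= -2.7922


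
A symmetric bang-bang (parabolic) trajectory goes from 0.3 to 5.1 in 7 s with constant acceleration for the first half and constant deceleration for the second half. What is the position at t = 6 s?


Symmetric rest-to-rest: each phase covers (pf-p0)/2 in time T/2. 0.5*a*(T/2)^2 = (pf-p0)/2 => a = 4*(pf-p0)/T^2
a = 4*(5.1-0.3)/7^2 = 0.3918
t = 6 is in the deceleration phase (t > T/2).
p = pf - 0.5*a*(T-t)^2 = 5.1 - 0.5*0.3918*1^2
= 4.9041


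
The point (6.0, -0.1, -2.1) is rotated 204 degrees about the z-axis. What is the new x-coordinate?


Rotation about z-axis: x' = x*cos(theta) - y*sin(theta)
= 6.0 * -0.9135 - -0.1 * -0.4067
= -5.5219


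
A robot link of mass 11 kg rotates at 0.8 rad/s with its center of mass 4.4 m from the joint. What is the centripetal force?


F = m * omega^2 * r
= 11 * 0.8^2 * 4.4
= 11 * 0.64 * 4.4
= 30.976 N


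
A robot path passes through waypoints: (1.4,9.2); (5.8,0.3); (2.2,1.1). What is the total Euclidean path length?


Segment lengths:
  seg1 = sqrt((4.4)^2 + (-8.9)^2) = 9.9282
  seg2 = sqrt((-3.6)^2 + (0.8)^2) = 3.6878
Total = 13.6161


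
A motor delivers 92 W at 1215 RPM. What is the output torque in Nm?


omega = 1215 * 2*pi/60 = 127.2345 rad/s
tau = P / omega = 92 / 127.2345
= 0.7231 Nm


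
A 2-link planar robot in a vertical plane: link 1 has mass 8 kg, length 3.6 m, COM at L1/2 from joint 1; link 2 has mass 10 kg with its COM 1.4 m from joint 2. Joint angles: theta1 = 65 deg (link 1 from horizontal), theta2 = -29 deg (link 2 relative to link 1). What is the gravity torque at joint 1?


Horizontal distance from joint 1 to link-1 COM:
  x_c1 = (L1/2)*cos(t1) = 1.8 * 0.4226 = 0.7607 m
Horizontal distance from joint 1 to link-2 COM:
  x_c2 = L1*cos(t1) + Lc2*cos(t1+t2)
       = 3.6*0.4226 + 1.4*0.809 = 2.654 m
tau1 = m1*g*x_c1 + m2*g*x_c2
     = 8*9.81*0.7607 + 10*9.81*2.654
     = 59.7007 + 260.3623
     = 320.063 Nm


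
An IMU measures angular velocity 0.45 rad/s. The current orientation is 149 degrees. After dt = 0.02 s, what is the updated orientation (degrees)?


delta_theta = w * dt = 0.45 * 0.02 = 0.009 rad
= 0.5157 deg
theta_new = 149 + 0.5157 = 149.5157 deg


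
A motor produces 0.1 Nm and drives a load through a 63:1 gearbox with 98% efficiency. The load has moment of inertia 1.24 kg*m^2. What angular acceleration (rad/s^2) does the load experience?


tau_out = tau_motor * N * eta
= 0.1 * 63 * 0.98 = 6.174 Nm
alpha = tau_out / I = 6.174 / 1.24
= 4.979 rad/s^2


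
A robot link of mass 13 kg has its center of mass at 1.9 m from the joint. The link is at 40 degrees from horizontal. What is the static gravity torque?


tau = m*g*L*cos(angle)
= 13 * 9.81 * 1.9 * cos(40 deg)
= 13 * 9.81 * 1.9 * 0.766
= 185.6179 Nm


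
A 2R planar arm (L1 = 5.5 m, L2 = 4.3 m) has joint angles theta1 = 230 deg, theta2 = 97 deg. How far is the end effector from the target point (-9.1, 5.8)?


End effector via forward kinematics:
x = L1*cos(t1) + L2*cos(t1+t2) = 0.071
y = L1*sin(t1) + L2*sin(t1+t2) = -6.5552
Distance to target:
d = sqrt((-9.1 - 0.071)^2 + (5.8 - -6.5552)^2)
= sqrt(84.1064 + 152.6508)
= 15.3869 m


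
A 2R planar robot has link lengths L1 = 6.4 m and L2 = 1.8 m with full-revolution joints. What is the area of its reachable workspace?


r_max = L1 + L2 = 8.2 m
r_min = |L1 - L2| = 4.6 m
Area = pi*(r_max^2 - r_min^2)
= pi*(67.24 - 21.16)
= pi * 46.08
= 144.7646 m^2


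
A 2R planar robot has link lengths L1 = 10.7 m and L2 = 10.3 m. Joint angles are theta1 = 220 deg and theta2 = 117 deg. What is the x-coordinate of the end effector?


Convert angles to radians: theta1 = 3.8397, theta2 = 2.042
x = L1*cos(theta1) + L2*cos(theta1+theta2)
x = -8.1967 + 9.4812
x = 1.2845


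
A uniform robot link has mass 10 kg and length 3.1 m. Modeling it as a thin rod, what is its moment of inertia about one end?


I = (1/3) * m * L^2
= (1/3) * 10 * 3.1^2
= 0.333333 * 10 * 9.61
= 32.0333 kg*m^2


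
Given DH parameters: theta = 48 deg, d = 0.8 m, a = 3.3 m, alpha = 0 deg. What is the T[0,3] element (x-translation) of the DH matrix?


T[0,3] = a * cos(theta)
= 3.3 * cos(48 deg)
= 3.3 * 0.6691
= 2.2081


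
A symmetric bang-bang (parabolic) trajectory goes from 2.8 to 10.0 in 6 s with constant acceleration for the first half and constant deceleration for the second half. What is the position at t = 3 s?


Symmetric rest-to-rest: each phase covers (pf-p0)/2 in time T/2. 0.5*a*(T/2)^2 = (pf-p0)/2 => a = 4*(pf-p0)/T^2
a = 4*(10.0-2.8)/6^2 = 0.8
t = 3 is in the acceleration phase (t <= T/2).
p = p0 + 0.5*a*t^2 = 2.8 + 0.5*0.8*3^2
= 6.4


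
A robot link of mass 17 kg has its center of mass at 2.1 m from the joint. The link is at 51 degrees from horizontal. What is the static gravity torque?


tau = m*g*L*cos(angle)
= 17 * 9.81 * 2.1 * cos(51 deg)
= 17 * 9.81 * 2.1 * 0.6293
= 220.3987 Nm


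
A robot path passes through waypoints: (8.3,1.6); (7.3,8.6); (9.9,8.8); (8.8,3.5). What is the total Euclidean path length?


Segment lengths:
  seg1 = sqrt((-1.0)^2 + (7.0)^2) = 7.0711
  seg2 = sqrt((2.6)^2 + (0.2)^2) = 2.6077
  seg3 = sqrt((-1.1)^2 + (-5.3)^2) = 5.4129
Total = 15.0917


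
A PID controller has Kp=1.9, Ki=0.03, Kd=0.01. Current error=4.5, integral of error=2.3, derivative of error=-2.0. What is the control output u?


u = Kp*e + Ki*int(e) + Kd*de/dt
= 1.9*4.5 + 0.03*2.3 + 0.01*(-2.0)
= 8.55 + 0.069 + -0.02
= 8.599


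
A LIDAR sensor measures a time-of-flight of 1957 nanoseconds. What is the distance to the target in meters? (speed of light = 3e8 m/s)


tof = 1957 ns = 1.957e-06 s
dist = c * tof / 2
= 3e8 * 1.957e-06 / 2
= 293.55 m


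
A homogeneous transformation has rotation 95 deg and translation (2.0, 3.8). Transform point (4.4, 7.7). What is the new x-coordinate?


x' = cos(theta)*px - sin(theta)*py + tx
= -0.0872*4.4 - 0.9962*7.7 + 2.0
= -6.0542


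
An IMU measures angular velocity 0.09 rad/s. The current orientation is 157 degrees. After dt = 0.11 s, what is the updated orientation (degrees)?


delta_theta = w * dt = 0.09 * 0.11 = 0.0099 rad
= 0.5672 deg
theta_new = 157 + 0.5672 = 157.5672 deg


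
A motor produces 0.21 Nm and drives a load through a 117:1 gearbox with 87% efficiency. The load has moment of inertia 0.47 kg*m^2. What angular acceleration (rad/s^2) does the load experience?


tau_out = tau_motor * N * eta
= 0.21 * 117 * 0.87 = 21.3759 Nm
alpha = tau_out / I = 21.3759 / 0.47
= 45.4806 rad/s^2


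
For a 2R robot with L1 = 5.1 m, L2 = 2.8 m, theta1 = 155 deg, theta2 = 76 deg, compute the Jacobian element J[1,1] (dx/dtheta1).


J[1,1] = -L1*sin(t1) - L2*sin(t1+t2)
= -5.1*sin(155) - 2.8*sin(231)
= 0.0207


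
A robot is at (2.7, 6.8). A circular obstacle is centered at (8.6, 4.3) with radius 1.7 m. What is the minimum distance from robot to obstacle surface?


center_dist = sqrt((2.7-8.6)^2 + (6.8-4.3)^2)
= sqrt(34.81 + 6.25)
= 6.4078
min_dist = center_dist - radius = 6.4078 - 1.7 = 4.7078 m


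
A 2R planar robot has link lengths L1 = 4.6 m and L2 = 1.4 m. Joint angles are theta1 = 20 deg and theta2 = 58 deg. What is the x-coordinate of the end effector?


Convert angles to radians: theta1 = 0.3491, theta2 = 1.0123
x = L1*cos(theta1) + L2*cos(theta1+theta2)
x = 4.3226 + 0.2911
x = 4.6137


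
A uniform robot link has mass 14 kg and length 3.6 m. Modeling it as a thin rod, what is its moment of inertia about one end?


I = (1/3) * m * L^2
= (1/3) * 14 * 3.6^2
= 0.333333 * 14 * 12.96
= 60.48 kg*m^2


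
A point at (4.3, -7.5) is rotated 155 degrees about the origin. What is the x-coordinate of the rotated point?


x' = x*cos(theta) - y*sin(theta)
cos(155 deg) = -0.9063, sin(155 deg) = 0.4226
x' = 4.3 * -0.9063 - -7.5 * 0.4226
= -3.8971 - -3.1696
= -0.7275


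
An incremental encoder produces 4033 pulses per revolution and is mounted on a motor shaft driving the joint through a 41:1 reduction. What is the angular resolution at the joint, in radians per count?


counts per rev = 4033
effective counts at joint = 4033 * 41 = 165353
resolution = 2*pi / 165353
= 3.7999e-05 rad/count


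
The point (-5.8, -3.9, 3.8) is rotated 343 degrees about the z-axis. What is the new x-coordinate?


Rotation about z-axis: x' = x*cos(theta) - y*sin(theta)
= -5.8 * 0.9563 - -3.9 * -0.2924
= -6.6868


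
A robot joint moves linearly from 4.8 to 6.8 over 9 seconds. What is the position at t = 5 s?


s = t/T = 5/9 = 0.5556
p(t) = p0 + (pf-p0)*s
= 4.8 + (6.8 - 4.8) * 0.5556
= 5.9111


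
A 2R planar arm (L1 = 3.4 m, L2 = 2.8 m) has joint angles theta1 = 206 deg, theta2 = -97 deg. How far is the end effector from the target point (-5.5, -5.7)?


End effector via forward kinematics:
x = L1*cos(t1) + L2*cos(t1+t2) = -3.9675
y = L1*sin(t1) + L2*sin(t1+t2) = 1.157
Distance to target:
d = sqrt((-5.5 - -3.9675)^2 + (-5.7 - 1.157)^2)
= sqrt(2.3486 + 47.0183)
= 7.0262 m


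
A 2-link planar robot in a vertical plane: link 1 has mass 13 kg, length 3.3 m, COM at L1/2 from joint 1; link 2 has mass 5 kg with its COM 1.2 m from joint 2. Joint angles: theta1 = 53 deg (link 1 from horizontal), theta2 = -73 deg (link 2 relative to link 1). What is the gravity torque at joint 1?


Horizontal distance from joint 1 to link-1 COM:
  x_c1 = (L1/2)*cos(t1) = 1.65 * 0.6018 = 0.993 m
Horizontal distance from joint 1 to link-2 COM:
  x_c2 = L1*cos(t1) + Lc2*cos(t1+t2)
       = 3.3*0.6018 + 1.2*0.9397 = 3.1136 m
tau1 = m1*g*x_c1 + m2*g*x_c2
     = 13*9.81*0.993 + 5*9.81*3.1136
     = 126.6366 + 152.7231
     = 279.3597 Nm


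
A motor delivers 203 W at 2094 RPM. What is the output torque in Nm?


omega = 2094 * 2*pi/60 = 219.2832 rad/s
tau = P / omega = 203 / 219.2832
= 0.9257 Nm


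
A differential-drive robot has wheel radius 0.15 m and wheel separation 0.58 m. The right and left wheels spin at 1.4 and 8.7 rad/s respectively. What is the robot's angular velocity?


vR = r*wR = 0.15*1.4 = 0.21 m/s
vL = r*wL = 0.15*8.7 = 1.305 m/s
v = (vR+vL)/2 = 0.7575 m/s
omega = (vR-vL)/L = -1.8879 rad/s
angular velocity = -1.8879 rad/s


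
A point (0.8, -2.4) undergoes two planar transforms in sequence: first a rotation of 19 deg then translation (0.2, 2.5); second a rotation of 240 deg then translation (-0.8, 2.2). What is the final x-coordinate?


After transform 1:
x1 = cos(19)*0.8 - sin(19)*-2.4 + 0.2 = 1.7378
y1 = sin(19)*0.8 + cos(19)*-2.4 + 2.5 = 0.4912
After transform 2:
x2 = cos(240)*1.7378 - sin(240)*0.4912 + -0.8
= -1.2435


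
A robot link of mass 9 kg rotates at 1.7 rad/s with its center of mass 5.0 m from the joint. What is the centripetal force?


F = m * omega^2 * r
= 9 * 1.7^2 * 5.0
= 9 * 2.89 * 5.0
= 130.05 N


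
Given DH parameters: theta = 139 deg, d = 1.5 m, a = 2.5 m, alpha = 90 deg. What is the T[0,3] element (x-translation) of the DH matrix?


T[0,3] = a * cos(theta)
= 2.5 * cos(139 deg)
= 2.5 * -0.7547
= -1.8868


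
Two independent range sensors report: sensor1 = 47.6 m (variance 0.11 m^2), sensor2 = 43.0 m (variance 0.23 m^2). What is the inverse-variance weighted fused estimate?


w1 = (1/var1) / (1/var1 + 1/var2)
   = 9.0909 / (9.0909 + 4.3478) = 0.6765
w2 = 1 - w1 = 0.3235
fused = w1*s1 + w2*s2 = 32.2 + 13.9118
= 46.1118 m


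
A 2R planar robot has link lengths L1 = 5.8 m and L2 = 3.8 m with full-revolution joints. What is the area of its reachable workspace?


r_max = L1 + L2 = 9.6 m
r_min = |L1 - L2| = 2.0 m
Area = pi*(r_max^2 - r_min^2)
= pi*(92.16 - 4.0)
= pi * 88.16
= 276.9628 m^2


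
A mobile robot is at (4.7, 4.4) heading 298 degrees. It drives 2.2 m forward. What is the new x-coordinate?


x_new = x0 + d*cos(theta)
= 4.7 + 2.2*cos(298)
= 4.7 + 1.0328
= 5.7328


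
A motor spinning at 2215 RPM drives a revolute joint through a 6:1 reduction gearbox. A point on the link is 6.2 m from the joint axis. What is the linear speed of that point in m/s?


omega_motor = 2215 * 2*pi/60 = 231.9543 rad/s
omega_joint = omega_motor / 6 = 38.659 rad/s
v = omega_joint * r = 38.659 * 6.2
= 239.6861 m/s


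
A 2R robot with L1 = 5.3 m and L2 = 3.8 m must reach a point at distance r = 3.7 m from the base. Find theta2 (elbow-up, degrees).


cos(theta2) = (r^2 - L1^2 - L2^2) / (2*L1*L2)
cos(theta2) = (13.69 - 28.09 - 14.44) / 40.28
cos(theta2) = -0.715988
theta2 = 135.7242 degrees


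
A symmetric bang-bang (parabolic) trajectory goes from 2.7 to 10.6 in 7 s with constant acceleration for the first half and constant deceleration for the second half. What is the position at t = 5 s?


Symmetric rest-to-rest: each phase covers (pf-p0)/2 in time T/2. 0.5*a*(T/2)^2 = (pf-p0)/2 => a = 4*(pf-p0)/T^2
a = 4*(10.6-2.7)/7^2 = 0.6449
t = 5 is in the deceleration phase (t > T/2).
p = pf - 0.5*a*(T-t)^2 = 10.6 - 0.5*0.6449*2^2
= 9.3102


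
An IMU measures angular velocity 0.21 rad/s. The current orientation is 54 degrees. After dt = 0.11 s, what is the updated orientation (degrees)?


delta_theta = w * dt = 0.21 * 0.11 = 0.0231 rad
= 1.3235 deg
theta_new = 54 + 1.3235 = 55.3235 deg


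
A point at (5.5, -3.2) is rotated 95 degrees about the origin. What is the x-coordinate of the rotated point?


x' = x*cos(theta) - y*sin(theta)
cos(95 deg) = -0.0872, sin(95 deg) = 0.9962
x' = 5.5 * -0.0872 - -3.2 * 0.9962
= -0.4794 - -3.1878
= 2.7085


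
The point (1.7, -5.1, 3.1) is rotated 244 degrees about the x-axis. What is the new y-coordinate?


Rotation about x-axis: y' = y*cos(theta) - z*sin(theta)
= -5.1 * -0.4384 - 3.1 * -0.8988
= 5.022


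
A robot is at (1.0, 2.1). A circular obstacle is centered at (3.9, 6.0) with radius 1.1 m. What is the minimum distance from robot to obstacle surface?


center_dist = sqrt((1.0-3.9)^2 + (2.1-6.0)^2)
= sqrt(8.41 + 15.21)
= 4.86
min_dist = center_dist - radius = 4.86 - 1.1 = 3.76 m


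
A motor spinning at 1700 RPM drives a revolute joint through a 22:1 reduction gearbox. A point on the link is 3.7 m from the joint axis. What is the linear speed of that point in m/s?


omega_motor = 1700 * 2*pi/60 = 178.0236 rad/s
omega_joint = omega_motor / 22 = 8.092 rad/s
v = omega_joint * r = 8.092 * 3.7
= 29.9403 m/s


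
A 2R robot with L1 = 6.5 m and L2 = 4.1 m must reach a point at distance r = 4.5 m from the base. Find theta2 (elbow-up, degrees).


cos(theta2) = (r^2 - L1^2 - L2^2) / (2*L1*L2)
cos(theta2) = (20.25 - 42.25 - 16.81) / 53.3
cos(theta2) = -0.728143
theta2 = 136.7309 degrees


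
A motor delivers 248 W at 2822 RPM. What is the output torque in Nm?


omega = 2822 * 2*pi/60 = 295.5191 rad/s
tau = P / omega = 248 / 295.5191
= 0.8392 Nm


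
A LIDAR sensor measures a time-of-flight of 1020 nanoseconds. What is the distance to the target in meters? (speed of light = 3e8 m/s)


tof = 1020 ns = 1.02e-06 s
dist = c * tof / 2
= 3e8 * 1.02e-06 / 2
= 153.0 m
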